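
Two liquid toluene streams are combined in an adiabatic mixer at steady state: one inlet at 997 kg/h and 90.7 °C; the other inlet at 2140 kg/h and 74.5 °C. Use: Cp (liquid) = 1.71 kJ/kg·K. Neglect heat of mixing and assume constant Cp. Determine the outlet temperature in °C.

T_out = 79.6 °C

Energy balance with Q = 0: Σ ṁᵢCp,ᵢ(T_out − Tᵢ) = 0
Σ ṁᵢCp,ᵢTᵢ = 997×1.71×90.7 + 2140×1.71×74.5 = 427260
Σ ṁᵢCp,ᵢ = 997×1.71 + 2140×1.71 = 5364.3
T_out = 427260 / 5364.3 = 79.649 °C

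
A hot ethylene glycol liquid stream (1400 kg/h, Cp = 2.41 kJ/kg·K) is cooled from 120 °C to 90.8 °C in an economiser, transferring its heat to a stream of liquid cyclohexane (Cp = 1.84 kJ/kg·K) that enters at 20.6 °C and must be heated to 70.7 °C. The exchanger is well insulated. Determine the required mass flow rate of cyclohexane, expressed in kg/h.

ṁ_c = 1070 kg/h

Heat released by hot stream: Q = 1400 × 2.41 × (120 − 90.8) = 98521 kJ/h
Energy balance on cold side (adiabatic exchanger): Q = ṁ_c·Cp_c·(T_c,out − T_c,in)
ṁ_c = 98521 / [1.84 × (70.7 − 20.6)] = 1068.7 kg/h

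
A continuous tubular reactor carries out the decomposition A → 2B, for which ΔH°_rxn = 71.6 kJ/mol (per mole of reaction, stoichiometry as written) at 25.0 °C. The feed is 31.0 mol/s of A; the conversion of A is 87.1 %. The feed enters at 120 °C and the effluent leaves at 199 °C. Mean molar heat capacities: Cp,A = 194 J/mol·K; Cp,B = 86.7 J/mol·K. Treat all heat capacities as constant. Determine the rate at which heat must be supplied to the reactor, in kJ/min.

Q_in = 139000 kJ/min

Extent of reaction ξ = 0.871 × 31.0 = 27.001 mol/s
Reaction term: ξ·ΔH°_rxn = 27.001 × 71.6 = 1933.3 kJ/s
Sensible, feed 120→25 °C: -571.33 kJ/s
Outlet flows (mol/s): A 3.999, B 54.002
Sensible, products 25→199 °C: 949.65 kJ/s
Q = ΔH = 2311.6 kJ/s = 2311.6 kW
Heat supplied = 138700 kJ/min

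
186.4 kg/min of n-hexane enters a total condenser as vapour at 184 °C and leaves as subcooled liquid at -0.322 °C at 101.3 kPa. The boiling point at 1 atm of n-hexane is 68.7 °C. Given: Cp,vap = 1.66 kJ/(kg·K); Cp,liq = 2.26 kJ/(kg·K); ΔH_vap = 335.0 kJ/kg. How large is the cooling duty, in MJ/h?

Q_c = 7630 MJ/h

vapour 184→68.7 °C: -191.4 kJ/kg
condensation at 68.7 °C: -335 kJ/kg
liquid 68.7→-0.322 °C: -155.99 kJ/kg
Δh = -191.4 + -335 + -155.99 = -682.39 kJ/kg
Q = ṁ·Δh = 186.4 kg/min × -682.39 kJ/kg = -127200 kJ/min
|Q| = 2120 kW = 7631.8 MJ/h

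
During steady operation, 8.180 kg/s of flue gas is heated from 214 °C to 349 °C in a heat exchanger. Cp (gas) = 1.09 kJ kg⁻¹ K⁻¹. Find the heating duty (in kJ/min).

Q = 72200 kJ/min

Q = ṁ·Cp·ΔT = 8.180 × 1.09 × (349 − 214) = 1203.7 kJ/s
Heating duty = 72221 kJ/min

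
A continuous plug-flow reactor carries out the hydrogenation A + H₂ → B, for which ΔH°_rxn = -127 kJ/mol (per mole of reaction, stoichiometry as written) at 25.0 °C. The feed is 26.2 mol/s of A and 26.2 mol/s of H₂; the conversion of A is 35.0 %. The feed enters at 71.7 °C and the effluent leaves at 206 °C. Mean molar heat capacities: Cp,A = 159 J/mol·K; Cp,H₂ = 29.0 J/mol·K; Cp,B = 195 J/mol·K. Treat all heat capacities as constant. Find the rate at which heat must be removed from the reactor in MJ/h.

Extent of reaction ξ = 0.350 × 26.2 = 9.17 mol/s
Reaction term: ξ·ΔH°_rxn = 9.17 × -127 = -1164.6 kJ/s
Sensible, feed 71.7→25 °C: -230.03 kJ/s
Outlet flows (mol/s): A 17.03, H₂ 17.03, B 9.17
Sensible, products 25→206 °C: 903.15 kJ/s
Q = ΔH = -491.46 kJ/s = -491.46 kW
Heat removed = 1769.3 MJ/h

Q_out = 1770 MJ/h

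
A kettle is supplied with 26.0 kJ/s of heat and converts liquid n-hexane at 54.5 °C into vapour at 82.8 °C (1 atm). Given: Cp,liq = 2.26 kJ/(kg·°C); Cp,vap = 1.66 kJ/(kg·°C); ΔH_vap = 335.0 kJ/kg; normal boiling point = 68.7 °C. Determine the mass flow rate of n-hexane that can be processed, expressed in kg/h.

Δh = 2.26×(68.7−54.5) + 335.0 + 1.66×(82.8−68.7) = 390.5 kJ/kg
Q = 26.0 kJ/s = 26 kJ/s = 93600 kJ/h
ṁ = Q/Δh = 93600 / 390.5 = 239.69 kg/h

ṁ = 240 kg/h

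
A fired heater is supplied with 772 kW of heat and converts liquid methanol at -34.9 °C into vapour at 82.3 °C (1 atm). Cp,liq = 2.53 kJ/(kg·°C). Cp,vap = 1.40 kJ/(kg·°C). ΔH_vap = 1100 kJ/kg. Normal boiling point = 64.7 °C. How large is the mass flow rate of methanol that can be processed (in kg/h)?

ṁ = 2020 kg/h

Δh = 2.53×(64.7−-34.9) + 1100 + 1.40×(82.3−64.7) = 1376.6 kJ/kg
Q = 772 kW = 772 kJ/s = 2.7792e+06 kJ/h
ṁ = Q/Δh = 2.7792e+06 / 1376.6 = 2018.8 kg/h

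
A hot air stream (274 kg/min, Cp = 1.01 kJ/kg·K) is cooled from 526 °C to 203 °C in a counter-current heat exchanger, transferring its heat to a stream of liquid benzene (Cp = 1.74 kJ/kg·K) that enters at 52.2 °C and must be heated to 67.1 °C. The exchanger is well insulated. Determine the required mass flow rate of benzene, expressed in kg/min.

ṁ_c = 3450 kg/min

Heat released by hot stream: Q = 274 × 1.01 × (526 − 203) = 89387 kJ/min
Energy balance on cold side (adiabatic exchanger): Q = ṁ_c·Cp_c·(T_c,out − T_c,in)
ṁ_c = 89387 / [1.74 × (67.1 − 52.2)] = 3447.8 kg/min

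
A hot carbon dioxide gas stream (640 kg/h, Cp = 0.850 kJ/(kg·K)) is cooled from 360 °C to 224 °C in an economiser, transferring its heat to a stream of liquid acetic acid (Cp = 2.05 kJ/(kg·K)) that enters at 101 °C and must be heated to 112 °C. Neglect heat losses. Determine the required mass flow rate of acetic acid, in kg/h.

ṁ_c = 3280 kg/h

Heat released by hot stream: Q = 640 × 0.850 × (360 − 224) = 73984 kJ/h
Energy balance on cold side (adiabatic exchanger): Q = ṁ_c·Cp_c·(T_c,out − T_c,in)
ṁ_c = 73984 / [2.05 × (112 − 101)] = 3280.9 kg/h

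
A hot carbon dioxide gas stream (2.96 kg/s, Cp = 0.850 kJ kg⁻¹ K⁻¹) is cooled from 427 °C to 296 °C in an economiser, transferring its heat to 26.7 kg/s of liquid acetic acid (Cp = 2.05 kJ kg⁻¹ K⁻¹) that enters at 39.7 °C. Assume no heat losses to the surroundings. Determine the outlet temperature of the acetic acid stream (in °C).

T_c,out = 45.7 °C

Heat released by hot stream: Q = 2.96 × 0.850 × (427 − 296) = 329.6 kJ/s
Energy balance on cold side (adiabatic exchanger): Q = ṁ_c·Cp_c·(T_c,out − T_c,in)
T_c,out = 39.7 + 329.6/(26.7 × 2.05) = 45.722 °C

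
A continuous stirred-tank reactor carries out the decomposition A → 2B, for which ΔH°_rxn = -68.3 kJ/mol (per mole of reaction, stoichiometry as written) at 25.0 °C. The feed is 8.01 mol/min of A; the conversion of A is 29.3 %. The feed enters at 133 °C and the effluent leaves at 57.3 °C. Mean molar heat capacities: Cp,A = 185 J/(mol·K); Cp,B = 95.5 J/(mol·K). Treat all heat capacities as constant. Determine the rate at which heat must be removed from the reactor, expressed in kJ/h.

Extent of reaction ξ = 0.293 × 8.01 = 2.3469 mol/min
Reaction term: ξ·ΔH°_rxn = 2.3469 × -68.3 = -160.3 kJ/min
Sensible, feed 133→25 °C: -160.04 kJ/min
Outlet flows (mol/min): A 5.6631, B 4.6939
Sensible, products 25→57.3 °C: 48.319 kJ/min
Q = ΔH = -272.02 kJ/min = -4.5336 kW
Heat removed = 16321 kJ/h

Q_out = 16300 kJ/h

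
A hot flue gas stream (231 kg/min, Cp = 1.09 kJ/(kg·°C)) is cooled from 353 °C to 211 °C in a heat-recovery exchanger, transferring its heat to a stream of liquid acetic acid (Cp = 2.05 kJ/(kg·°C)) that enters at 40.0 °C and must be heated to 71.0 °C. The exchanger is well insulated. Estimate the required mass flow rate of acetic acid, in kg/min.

Heat released by hot stream: Q = 231 × 1.09 × (353 − 211) = 35754 kJ/min
Energy balance on cold side (adiabatic exchanger): Q = ṁ_c·Cp_c·(T_c,out − T_c,in)
ṁ_c = 35754 / [2.05 × (71.0 − 40.0)] = 562.61 kg/min

ṁ_c = 563 kg/min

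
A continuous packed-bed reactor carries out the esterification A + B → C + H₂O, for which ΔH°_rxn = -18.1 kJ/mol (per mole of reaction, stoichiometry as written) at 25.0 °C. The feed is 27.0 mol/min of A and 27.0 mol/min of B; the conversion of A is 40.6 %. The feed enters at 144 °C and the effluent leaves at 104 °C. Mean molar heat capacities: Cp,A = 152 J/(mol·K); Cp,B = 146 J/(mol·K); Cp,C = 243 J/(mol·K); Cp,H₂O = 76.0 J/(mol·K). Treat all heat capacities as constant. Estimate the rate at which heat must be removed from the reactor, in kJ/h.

Extent of reaction ξ = 0.406 × 27.0 = 10.962 mol/min
Reaction term: ξ·ΔH°_rxn = 10.962 × -18.1 = -198.41 kJ/min
Sensible, feed 144→25 °C: -957.47 kJ/min
Outlet flows (mol/min): A 16.038, B 16.038, C 10.962, H₂O 10.962
Sensible, products 25→104 °C: 653.82 kJ/min
Q = ΔH = -502.07 kJ/min = -8.3678 kW
Heat removed = 30124 kJ/h

Q_out = 30100 kJ/h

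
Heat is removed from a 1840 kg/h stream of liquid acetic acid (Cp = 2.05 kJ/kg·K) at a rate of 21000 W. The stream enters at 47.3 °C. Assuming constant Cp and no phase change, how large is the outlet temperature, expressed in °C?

Q = 21000 W = 75600 kJ/h
ΔT = Q/(ṁ·Cp) = 75600/(1840×2.05) = 20.042 K
T_out = 47.3 − 20.042 = 27.258 °C

T_out = 27.3 °C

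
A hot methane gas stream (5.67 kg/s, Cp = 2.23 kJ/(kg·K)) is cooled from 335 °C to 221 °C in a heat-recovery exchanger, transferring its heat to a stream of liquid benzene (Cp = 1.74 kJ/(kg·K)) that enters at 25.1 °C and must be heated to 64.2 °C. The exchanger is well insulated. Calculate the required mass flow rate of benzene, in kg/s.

Heat released by hot stream: Q = 5.67 × 2.23 × (335 − 221) = 1441.4 kJ/s
Energy balance on cold side (adiabatic exchanger): Q = ṁ_c·Cp_c·(T_c,out − T_c,in)
ṁ_c = 1441.4 / [1.74 × (64.2 − 25.1)] = 21.187 kg/s

ṁ_c = 21.2 kg/s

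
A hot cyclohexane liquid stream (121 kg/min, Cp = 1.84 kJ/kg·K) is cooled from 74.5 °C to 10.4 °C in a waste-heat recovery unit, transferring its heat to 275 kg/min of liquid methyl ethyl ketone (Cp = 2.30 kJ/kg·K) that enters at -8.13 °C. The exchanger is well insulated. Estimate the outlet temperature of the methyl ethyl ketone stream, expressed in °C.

T_c,out = 14.4 °C

Heat released by hot stream: Q = 121 × 1.84 × (74.5 − 10.4) = 14271 kJ/min
Energy balance on cold side (adiabatic exchanger): Q = ṁ_c·Cp_c·(T_c,out − T_c,in)
T_c,out = -8.13 + 14271/(275 × 2.30) = 14.433 °C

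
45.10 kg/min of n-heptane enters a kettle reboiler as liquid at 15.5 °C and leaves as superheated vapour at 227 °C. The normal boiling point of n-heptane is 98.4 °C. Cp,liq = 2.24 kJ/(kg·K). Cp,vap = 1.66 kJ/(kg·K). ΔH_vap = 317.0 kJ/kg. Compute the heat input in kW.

Q = 538 kW

liquid 15.5→98.4 °C: 185.7 kJ/kg
vaporisation at 98.4 °C: 317 kJ/kg
vapour 98.4→227 °C: 213.48 kJ/kg
Δh = 185.7 + 317 + 213.48 = 716.17 kJ/kg
Q = ṁ·Δh = 45.10 kg/min × 716.17 kJ/kg = 32299 kJ/min
|Q| = 538.32 kW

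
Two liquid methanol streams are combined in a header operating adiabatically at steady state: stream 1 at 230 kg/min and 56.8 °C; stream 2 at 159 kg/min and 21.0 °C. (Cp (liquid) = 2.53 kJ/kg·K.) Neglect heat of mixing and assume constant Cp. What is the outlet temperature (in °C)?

T_out = 42.2 °C

Adiabatic, steady state ⇒ Σ ṁᵢCp,ᵢ(T_out − Tᵢ) = 0
T_out = Σ ṁᵢCp,ᵢTᵢ / Σ ṁᵢCp,ᵢ
      = 41500 / 984.17 = 42.167 °C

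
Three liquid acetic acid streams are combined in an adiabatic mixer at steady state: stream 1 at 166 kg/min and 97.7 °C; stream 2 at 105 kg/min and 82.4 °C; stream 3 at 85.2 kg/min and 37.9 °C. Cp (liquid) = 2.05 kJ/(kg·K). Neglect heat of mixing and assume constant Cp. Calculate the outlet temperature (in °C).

T_out = 78.9 °C

Adiabatic, steady state ⇒ Σ ṁᵢCp,ᵢ(T_out − Tᵢ) = 0
Σ ṁᵢCp,ᵢTᵢ = 166×2.05×97.7 + 105×2.05×82.4 + 85.2×2.05×37.9 = 57604
Σ ṁᵢCp,ᵢ = 166×2.05 + 105×2.05 + 85.2×2.05 = 730.21
T_out = 57604 / 730.21 = 78.886 °C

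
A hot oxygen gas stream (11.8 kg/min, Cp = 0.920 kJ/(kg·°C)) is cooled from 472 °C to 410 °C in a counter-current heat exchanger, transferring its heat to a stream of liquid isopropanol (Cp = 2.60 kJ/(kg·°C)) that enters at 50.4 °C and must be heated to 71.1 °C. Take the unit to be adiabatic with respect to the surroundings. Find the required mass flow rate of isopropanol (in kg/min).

ṁ_c = 12.5 kg/min

Heat released by hot stream: Q = 11.8 × 0.920 × (472 − 410) = 673.07 kJ/min
Energy balance on cold side (adiabatic exchanger): Q = ṁ_c·Cp_c·(T_c,out − T_c,in)
ṁ_c = 673.07 / [2.60 × (71.1 − 50.4)] = 12.506 kg/min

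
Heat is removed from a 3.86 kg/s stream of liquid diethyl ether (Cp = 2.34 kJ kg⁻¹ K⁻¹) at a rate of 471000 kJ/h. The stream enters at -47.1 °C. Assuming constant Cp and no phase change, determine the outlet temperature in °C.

T_out = -61.6 °C

Q = 471000 kJ/h = 130.83 kJ/s
ΔT = Q/(ṁ·Cp) = 130.83/(3.86×2.34) = 14.485 K
T_out = -47.1 − 14.485 = -61.585 °C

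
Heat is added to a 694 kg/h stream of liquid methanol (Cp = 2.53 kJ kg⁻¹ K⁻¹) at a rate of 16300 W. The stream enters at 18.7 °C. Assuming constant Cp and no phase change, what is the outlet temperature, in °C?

T_out = 52.1 °C

Q = 16300 W = 58680 kJ/h
ΔT = Q/(ṁ·Cp) = 58680/(694×2.53) = 33.42 K
T_out = 18.7 + 33.42 = 52.12 °C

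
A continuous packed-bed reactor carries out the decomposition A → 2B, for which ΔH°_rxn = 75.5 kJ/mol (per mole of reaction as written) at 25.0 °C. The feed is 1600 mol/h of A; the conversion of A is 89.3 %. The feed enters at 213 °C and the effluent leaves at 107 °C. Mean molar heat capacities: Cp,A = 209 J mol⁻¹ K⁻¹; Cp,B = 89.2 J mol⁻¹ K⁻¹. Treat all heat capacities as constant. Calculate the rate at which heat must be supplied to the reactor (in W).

Extent of reaction ξ = 0.893 × 1600 = 1428.8 mol/h
Reaction term: ξ·ΔH°_rxn = 1428.8 × 75.5 = 107870 kJ/h
Sensible, feed 213→25 °C: -62867 kJ/h
Outlet flows (mol/h): A 171.2, B 2857.6
Sensible, products 25→107 °C: 23836 kJ/h
Q = ΔH = 68843 kJ/h = 19.123 kW
Heat supplied = 19123 W

Q_in = 19100 W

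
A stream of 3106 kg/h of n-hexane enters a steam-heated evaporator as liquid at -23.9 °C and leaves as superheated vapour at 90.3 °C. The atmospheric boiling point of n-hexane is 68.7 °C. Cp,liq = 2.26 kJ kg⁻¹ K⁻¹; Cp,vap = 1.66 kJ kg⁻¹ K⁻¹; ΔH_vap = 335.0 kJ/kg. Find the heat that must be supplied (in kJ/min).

liquid -23.9→68.7 °C: 209.28 kJ/kg
vaporisation at 68.7 °C: 335 kJ/kg
vapour 68.7→90.3 °C: 35.856 kJ/kg
Δh = 209.28 + 335 + 35.856 = 580.13 kJ/kg
Q = ṁ·Δh = 3106 kg/h × 580.13 kJ/kg = 1.8019e+06 kJ/h
|Q| = 500.52 kW = 30031 kJ/min

Q = 30000 kJ/min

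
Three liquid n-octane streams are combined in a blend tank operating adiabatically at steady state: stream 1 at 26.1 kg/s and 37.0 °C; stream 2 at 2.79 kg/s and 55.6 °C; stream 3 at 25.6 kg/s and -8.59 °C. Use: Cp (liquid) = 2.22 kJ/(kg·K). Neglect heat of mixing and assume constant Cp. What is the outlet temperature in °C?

Adiabatic, steady state ⇒ Σ ṁᵢCp,ᵢ(T_out − Tᵢ) = 0
T_out = Σ ṁᵢCp,ᵢTᵢ / Σ ṁᵢCp,ᵢ
      = 2000 / 120.97 = 16.534 °C

T_out = 16.5 °C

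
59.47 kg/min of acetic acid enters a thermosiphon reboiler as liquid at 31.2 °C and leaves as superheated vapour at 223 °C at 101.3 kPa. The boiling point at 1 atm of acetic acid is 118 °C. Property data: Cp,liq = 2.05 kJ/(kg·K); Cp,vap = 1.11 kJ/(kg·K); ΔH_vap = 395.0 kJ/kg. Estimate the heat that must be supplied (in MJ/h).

Q = 2460 MJ/h

liquid 31.2→118 °C: 177.94 kJ/kg
vaporisation at 118 °C: 395 kJ/kg
vapour 118→223 °C: 116.55 kJ/kg
Δh = 177.94 + 395 + 116.55 = 689.49 kJ/kg
Q = ṁ·Δh = 59.47 kg/min × 689.49 kJ/kg = 41004 kJ/min
|Q| = 683.4 kW = 2460.2 MJ/h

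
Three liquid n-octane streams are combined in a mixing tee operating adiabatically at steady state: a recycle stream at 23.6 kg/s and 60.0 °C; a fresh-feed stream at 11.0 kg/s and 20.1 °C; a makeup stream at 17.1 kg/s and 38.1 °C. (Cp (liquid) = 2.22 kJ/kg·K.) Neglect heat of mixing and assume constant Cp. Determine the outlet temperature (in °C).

T_out = 44.3 °C

Energy balance with Q = 0: Σ ṁᵢCp,ᵢ(T_out − Tᵢ) = 0
Σ ṁᵢCp,ᵢTᵢ = 23.6×2.22×60.0 + 11.0×2.22×20.1 + 17.1×2.22×38.1 = 5080.7
Σ ṁᵢCp,ᵢ = 23.6×2.22 + 11.0×2.22 + 17.1×2.22 = 114.77
T_out = 5080.7 / 114.77 = 44.267 °C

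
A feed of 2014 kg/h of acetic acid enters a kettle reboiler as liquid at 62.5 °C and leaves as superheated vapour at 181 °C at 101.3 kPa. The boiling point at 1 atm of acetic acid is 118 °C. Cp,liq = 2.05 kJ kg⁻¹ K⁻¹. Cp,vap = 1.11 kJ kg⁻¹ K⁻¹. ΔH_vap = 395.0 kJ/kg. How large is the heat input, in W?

Q = 324000 W

liquid 62.5→118 °C: 113.77 kJ/kg
vaporisation at 118 °C: 395 kJ/kg
vapour 118→181 °C: 69.93 kJ/kg
Δh = 113.77 + 395 + 69.93 = 578.71 kJ/kg
Q = ṁ·Δh = 2014 kg/h × 578.71 kJ/kg = 1.1655e+06 kJ/h
|Q| = 323.75 kW = 323750 W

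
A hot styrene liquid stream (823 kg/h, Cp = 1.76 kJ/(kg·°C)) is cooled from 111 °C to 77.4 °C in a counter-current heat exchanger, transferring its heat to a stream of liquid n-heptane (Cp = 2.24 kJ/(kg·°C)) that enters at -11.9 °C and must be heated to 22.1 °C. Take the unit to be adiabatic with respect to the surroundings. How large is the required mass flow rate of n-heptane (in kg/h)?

ṁ_c = 639 kg/h

Heat released by hot stream: Q = 823 × 1.76 × (111 − 77.4) = 48669 kJ/h
Energy balance on cold side (adiabatic exchanger): Q = ṁ_c·Cp_c·(T_c,out − T_c,in)
ṁ_c = 48669 / [2.24 × (22.1 − -11.9)] = 639.04 kg/h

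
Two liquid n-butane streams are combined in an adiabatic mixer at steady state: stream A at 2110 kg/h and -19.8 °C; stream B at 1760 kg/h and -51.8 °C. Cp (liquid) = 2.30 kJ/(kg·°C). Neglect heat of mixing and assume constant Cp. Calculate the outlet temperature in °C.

Adiabatic, steady state ⇒ Σ ṁᵢCp,ᵢ(T_out − Tᵢ) = 0
T_out = Σ ṁᵢCp,ᵢTᵢ / Σ ṁᵢCp,ᵢ
      = -305780 / 8901 = -34.353 °C

T_out = -34.4 °C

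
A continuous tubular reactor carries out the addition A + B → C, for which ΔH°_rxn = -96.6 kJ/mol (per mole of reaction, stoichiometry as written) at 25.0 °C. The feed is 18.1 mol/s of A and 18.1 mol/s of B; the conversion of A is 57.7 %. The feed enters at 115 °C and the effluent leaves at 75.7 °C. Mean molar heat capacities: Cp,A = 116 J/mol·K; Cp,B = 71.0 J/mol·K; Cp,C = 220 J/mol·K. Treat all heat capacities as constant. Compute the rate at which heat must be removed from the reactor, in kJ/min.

Q_out = 67500 kJ/min

Extent of reaction ξ = 0.577 × 18.1 = 10.444 mol/s
Reaction term: ξ·ΔH°_rxn = 10.444 × -96.6 = -1008.9 kJ/s
Sensible, feed 115→25 °C: -304.62 kJ/s
Outlet flows (mol/s): A 7.6563, B 7.6563, C 10.444
Sensible, products 25→75.7 °C: 189.08 kJ/s
Q = ΔH = -1124.4 kJ/s = -1124.4 kW
Heat removed = 67464 kJ/min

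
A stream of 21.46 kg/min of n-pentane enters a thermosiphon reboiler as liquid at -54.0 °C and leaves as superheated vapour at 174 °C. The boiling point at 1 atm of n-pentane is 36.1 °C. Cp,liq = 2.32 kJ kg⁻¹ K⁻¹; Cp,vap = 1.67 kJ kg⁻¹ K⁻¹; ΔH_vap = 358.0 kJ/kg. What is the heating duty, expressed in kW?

liquid -54.0→36.1 °C: 209.03 kJ/kg
vaporisation at 36.1 °C: 358 kJ/kg
vapour 36.1→174 °C: 230.29 kJ/kg
Δh = 209.03 + 358 + 230.29 = 797.33 kJ/kg
Q = ṁ·Δh = 21.46 kg/min × 797.33 kJ/kg = 17111 kJ/min
|Q| = 285.18 kW

Q = 285 kW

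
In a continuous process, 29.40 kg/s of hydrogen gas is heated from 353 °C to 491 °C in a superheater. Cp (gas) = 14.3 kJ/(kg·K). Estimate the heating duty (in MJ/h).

Q = ṁ·Cp·ΔT = 29.40 × 14.3 × (491 − 353) = 58018 kJ/s
Heating duty = 208860 MJ/h

Q = 209000 MJ/h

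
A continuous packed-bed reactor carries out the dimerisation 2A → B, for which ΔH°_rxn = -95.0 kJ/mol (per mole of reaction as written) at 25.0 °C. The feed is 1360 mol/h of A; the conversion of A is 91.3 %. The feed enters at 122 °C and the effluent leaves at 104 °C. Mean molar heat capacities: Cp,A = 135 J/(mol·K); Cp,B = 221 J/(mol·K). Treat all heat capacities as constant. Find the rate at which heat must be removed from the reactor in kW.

Q_out = 18.0 kW

Extent of reaction ξ = 0.913 × 1360 / 2 = 620.84 mol/h
Reaction term: ξ·ΔH°_rxn = 620.84 × -95.0 = -58980 kJ/h
Sensible, feed 122→25 °C: -17809 kJ/h
Outlet flows (mol/h): A 118.32, B 620.84
Sensible, products 25→104 °C: 12101 kJ/h
Q = ΔH = -64688 kJ/h = -17.969 kW
Heat removed = 17.969 kW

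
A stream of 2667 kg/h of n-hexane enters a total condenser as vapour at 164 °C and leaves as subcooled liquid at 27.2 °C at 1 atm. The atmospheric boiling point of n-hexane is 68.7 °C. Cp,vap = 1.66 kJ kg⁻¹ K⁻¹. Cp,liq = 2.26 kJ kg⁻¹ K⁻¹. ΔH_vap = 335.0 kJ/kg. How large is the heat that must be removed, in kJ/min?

Q_c = 26100 kJ/min

vapour 164→68.7 °C: -158.2 kJ/kg
condensation at 68.7 °C: -335 kJ/kg
liquid 68.7→27.2 °C: -93.79 kJ/kg
Δh = -158.2 + -335 + -93.79 = -586.99 kJ/kg
Q = ṁ·Δh = 2667 kg/h × -586.99 kJ/kg = -1.5655e+06 kJ/h
|Q| = 434.86 kW = 26092 kJ/min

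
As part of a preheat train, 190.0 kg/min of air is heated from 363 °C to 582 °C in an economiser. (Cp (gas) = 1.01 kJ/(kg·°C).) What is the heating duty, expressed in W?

Q = ṁ·Cp·ΔT = 190.0 × 1.01 × (582 − 363) = 42026 kJ/min
Converting: 42026 / 60 s = 700.43 kW
Heating duty = 700440 W

Q = 700000 W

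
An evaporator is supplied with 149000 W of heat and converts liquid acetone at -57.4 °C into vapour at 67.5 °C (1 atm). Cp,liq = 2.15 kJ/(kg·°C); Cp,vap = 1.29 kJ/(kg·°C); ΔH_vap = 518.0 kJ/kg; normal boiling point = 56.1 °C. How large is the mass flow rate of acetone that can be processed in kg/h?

Δh = 2.15×(56.1−-57.4) + 518.0 + 1.29×(67.5−56.1) = 776.73 kJ/kg
Q = 149000 W = 149 kJ/s = 536400 kJ/h
ṁ = Q/Δh = 536400 / 776.73 = 690.59 kg/h

ṁ = 691 kg/h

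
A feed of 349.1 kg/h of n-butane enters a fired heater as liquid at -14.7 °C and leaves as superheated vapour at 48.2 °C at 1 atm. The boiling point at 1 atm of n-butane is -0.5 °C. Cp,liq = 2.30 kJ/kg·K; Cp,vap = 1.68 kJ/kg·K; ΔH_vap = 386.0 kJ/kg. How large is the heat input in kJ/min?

liquid -14.7→-0.5 °C: 32.66 kJ/kg
vaporisation at -0.5 °C: 386 kJ/kg
vapour -0.5→48.2 °C: 81.816 kJ/kg
Δh = 32.66 + 386 + 81.816 = 500.48 kJ/kg
Q = ṁ·Δh = 349.1 kg/h × 500.48 kJ/kg = 174720 kJ/h
|Q| = 48.532 kW = 2911.9 kJ/min

Q = 2910 kJ/min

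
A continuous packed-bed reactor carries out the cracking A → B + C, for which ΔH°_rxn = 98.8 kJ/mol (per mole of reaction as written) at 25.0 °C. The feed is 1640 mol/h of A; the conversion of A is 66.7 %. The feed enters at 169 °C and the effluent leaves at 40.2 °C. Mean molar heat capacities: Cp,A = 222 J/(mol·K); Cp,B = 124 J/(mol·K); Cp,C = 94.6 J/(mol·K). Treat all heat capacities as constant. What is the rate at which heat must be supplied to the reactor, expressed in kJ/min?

Extent of reaction ξ = 0.667 × 1640 = 1093.9 mol/h
Reaction term: ξ·ΔH°_rxn = 1093.9 × 98.8 = 108080 kJ/h
Sensible, feed 169→25 °C: -52428 kJ/h
Outlet flows (mol/h): A 546.12, B 1093.9, C 1093.9
Sensible, products 25→40.2 °C: 5477.5 kJ/h
Q = ΔH = 61125 kJ/h = 16.979 kW
Heat supplied = 1018.8 kJ/min

Q_in = 1020 kJ/min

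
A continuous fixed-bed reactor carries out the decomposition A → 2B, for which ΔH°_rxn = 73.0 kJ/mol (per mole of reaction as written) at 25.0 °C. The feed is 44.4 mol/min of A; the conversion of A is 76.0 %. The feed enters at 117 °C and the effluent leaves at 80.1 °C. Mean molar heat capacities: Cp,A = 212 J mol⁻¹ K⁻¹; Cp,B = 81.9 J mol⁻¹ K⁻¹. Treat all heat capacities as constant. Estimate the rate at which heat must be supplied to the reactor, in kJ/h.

Extent of reaction ξ = 0.760 × 44.4 = 33.744 mol/min
Reaction term: ξ·ΔH°_rxn = 33.744 × 73.0 = 2463.3 kJ/min
Sensible, feed 117→25 °C: -865.98 kJ/min
Outlet flows (mol/min): A 10.656, B 67.488
Sensible, products 25→80.1 °C: 429.03 kJ/min
Q = ΔH = 2026.4 kJ/min = 33.773 kW
Heat supplied = 121580 kJ/h

Q_in = 122000 kJ/h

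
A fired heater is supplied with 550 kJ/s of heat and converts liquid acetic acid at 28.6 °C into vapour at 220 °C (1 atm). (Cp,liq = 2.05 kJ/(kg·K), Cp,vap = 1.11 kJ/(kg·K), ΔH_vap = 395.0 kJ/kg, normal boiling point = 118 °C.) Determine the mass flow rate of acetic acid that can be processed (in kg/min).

ṁ = 47.7 kg/min

Δh = 2.05×(118−28.6) + 395.0 + 1.11×(220−118) = 691.49 kJ/kg
Q = 550 kJ/s = 550 kJ/s = 33000 kJ/min
ṁ = Q/Δh = 33000 / 691.49 = 47.723 kg/min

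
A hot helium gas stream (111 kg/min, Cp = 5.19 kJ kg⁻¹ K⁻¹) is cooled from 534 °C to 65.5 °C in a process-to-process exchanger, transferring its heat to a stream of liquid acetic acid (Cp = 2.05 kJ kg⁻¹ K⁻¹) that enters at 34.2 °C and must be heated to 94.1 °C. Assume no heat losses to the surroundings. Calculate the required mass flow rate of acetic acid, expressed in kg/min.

Heat released by hot stream: Q = 111 × 5.19 × (534 − 65.5) = 269900 kJ/min
Energy balance on cold side (adiabatic exchanger): Q = ṁ_c·Cp_c·(T_c,out − T_c,in)
ṁ_c = 269900 / [2.05 × (94.1 − 34.2)] = 2198 kg/min

ṁ_c = 2200 kg/min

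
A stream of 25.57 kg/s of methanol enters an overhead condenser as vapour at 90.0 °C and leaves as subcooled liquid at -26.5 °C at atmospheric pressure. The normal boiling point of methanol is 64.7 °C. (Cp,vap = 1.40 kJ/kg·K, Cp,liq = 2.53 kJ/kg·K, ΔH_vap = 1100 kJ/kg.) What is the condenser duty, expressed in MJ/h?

Q_c = 126000 MJ/h

vapour 90.0→64.7 °C: -35.42 kJ/kg
condensation at 64.7 °C: -1100 kJ/kg
liquid 64.7→-26.5 °C: -230.74 kJ/kg
Δh = -35.42 + -1100 + -230.74 = -1366.2 kJ/kg
Q = ṁ·Δh = 25.57 kg/s × -1366.2 kJ/kg = -34933 kJ/s
|Q| = 34933 kW = 125760 MJ/h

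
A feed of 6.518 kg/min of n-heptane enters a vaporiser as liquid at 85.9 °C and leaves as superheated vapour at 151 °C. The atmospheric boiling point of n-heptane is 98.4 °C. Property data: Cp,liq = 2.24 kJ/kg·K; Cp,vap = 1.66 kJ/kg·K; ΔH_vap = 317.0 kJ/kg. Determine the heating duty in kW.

Q = 47.0 kW

liquid 85.9→98.4 °C: 28 kJ/kg
vaporisation at 98.4 °C: 317 kJ/kg
vapour 98.4→151 °C: 87.316 kJ/kg
Δh = 28 + 317 + 87.316 = 432.32 kJ/kg
Q = ṁ·Δh = 6.518 kg/min × 432.32 kJ/kg = 2817.8 kJ/min
|Q| = 46.964 kW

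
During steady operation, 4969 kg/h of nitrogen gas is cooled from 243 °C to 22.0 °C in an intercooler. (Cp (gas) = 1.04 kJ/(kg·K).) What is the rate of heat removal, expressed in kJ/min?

Q_c = 19000 kJ/min

Q = ṁ·Cp·ΔT = 4969 × 1.04 × (22.0 − 243) = -1.1421e+06 kJ/h
Converting: 1.1421e+06 / 3600 s = 317.24 kW
Cooling duty = 19035 kJ/min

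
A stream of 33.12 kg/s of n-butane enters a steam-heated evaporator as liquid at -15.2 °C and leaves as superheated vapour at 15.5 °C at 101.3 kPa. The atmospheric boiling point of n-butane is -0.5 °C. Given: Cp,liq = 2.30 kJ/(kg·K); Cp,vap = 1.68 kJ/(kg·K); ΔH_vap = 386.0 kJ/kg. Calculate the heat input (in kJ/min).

Q = 888000 kJ/min

liquid -15.2→-0.5 °C: 33.81 kJ/kg
vaporisation at -0.5 °C: 386 kJ/kg
vapour -0.5→15.5 °C: 26.88 kJ/kg
Δh = 33.81 + 386 + 26.88 = 446.69 kJ/kg
Q = ṁ·Δh = 33.12 kg/s × 446.69 kJ/kg = 14794 kJ/s
|Q| = 14794 kW = 887660 kJ/min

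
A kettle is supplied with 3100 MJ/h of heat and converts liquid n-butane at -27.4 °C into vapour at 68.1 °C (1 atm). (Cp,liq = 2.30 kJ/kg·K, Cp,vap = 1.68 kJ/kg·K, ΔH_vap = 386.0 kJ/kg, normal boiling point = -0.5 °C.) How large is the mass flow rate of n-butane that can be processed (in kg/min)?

Δh = 2.30×(-0.5−-27.4) + 386.0 + 1.68×(68.1−-0.5) = 563.12 kJ/kg
Q = 3100 MJ/h = 861.11 kJ/s = 51667 kJ/min
ṁ = Q/Δh = 51667 / 563.12 = 91.751 kg/min

ṁ = 91.8 kg/min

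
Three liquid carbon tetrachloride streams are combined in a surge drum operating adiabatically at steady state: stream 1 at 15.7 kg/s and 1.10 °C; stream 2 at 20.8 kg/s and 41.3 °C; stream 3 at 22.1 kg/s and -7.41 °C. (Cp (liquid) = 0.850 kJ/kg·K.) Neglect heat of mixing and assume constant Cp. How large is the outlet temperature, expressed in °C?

Energy balance with Q = 0: Σ ṁᵢCp,ᵢ(T_out − Tᵢ) = 0
Σ ṁᵢCp,ᵢTᵢ = 15.7×0.850×1.10 + 20.8×0.850×41.3 + 22.1×0.850×-7.41 = 605.67
Σ ṁᵢCp,ᵢ = 15.7×0.850 + 20.8×0.850 + 22.1×0.850 = 49.81
T_out = 605.67 / 49.81 = 12.16 °C

T_out = 12.2 °C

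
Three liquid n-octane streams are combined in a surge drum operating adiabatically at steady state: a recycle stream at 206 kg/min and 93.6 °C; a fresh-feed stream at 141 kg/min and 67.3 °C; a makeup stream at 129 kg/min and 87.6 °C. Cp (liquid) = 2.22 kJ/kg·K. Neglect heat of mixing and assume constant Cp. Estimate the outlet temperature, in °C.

T_out = 84.2 °C

Energy balance with Q = 0: Σ ṁᵢCp,ᵢ(T_out − Tᵢ) = 0
T_out = Σ ṁᵢCp,ᵢTᵢ / Σ ṁᵢCp,ᵢ
      = 88958 / 1056.7 = 84.183 °C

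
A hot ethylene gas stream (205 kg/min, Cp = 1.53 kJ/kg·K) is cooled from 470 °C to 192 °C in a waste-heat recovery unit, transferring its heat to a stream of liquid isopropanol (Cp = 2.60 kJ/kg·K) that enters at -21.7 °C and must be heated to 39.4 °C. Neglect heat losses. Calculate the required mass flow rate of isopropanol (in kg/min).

Heat released by hot stream: Q = 205 × 1.53 × (470 − 192) = 87195 kJ/min
Energy balance on cold side (adiabatic exchanger): Q = ṁ_c·Cp_c·(T_c,out − T_c,in)
ṁ_c = 87195 / [2.60 × (39.4 − -21.7)] = 548.88 kg/min

ṁ_c = 549 kg/min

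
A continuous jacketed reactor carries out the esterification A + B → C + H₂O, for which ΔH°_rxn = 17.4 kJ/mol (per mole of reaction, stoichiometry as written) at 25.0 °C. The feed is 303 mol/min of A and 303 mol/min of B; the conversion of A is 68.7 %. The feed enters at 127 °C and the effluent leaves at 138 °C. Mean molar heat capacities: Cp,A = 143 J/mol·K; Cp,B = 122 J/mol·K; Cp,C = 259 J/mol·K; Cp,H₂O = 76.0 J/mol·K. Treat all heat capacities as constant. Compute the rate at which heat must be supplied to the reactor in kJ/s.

Extent of reaction ξ = 0.687 × 303 = 208.16 mol/min
Reaction term: ξ·ΔH°_rxn = 208.16 × 17.4 = 3622 kJ/min
Sensible, feed 127→25 °C: -8190.1 kJ/min
Outlet flows (mol/min): A 94.839, B 94.839, C 208.16, H₂O 208.16
Sensible, products 25→138 °C: 10720 kJ/min
Q = ΔH = 6151.8 kJ/min = 102.53 kW
Heat supplied = 102.53 kJ/s

Q_in = 103 kJ/s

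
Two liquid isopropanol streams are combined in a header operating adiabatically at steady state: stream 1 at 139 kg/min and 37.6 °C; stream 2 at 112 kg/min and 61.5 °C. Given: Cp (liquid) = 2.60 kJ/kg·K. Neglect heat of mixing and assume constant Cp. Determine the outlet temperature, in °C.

No heat crosses the boundary, so H_out = H_in.
T_out = Σ ṁᵢCp,ᵢTᵢ / Σ ṁᵢCp,ᵢ
      = 31497 / 652.6 = 48.265 °C

T_out = 48.3 °C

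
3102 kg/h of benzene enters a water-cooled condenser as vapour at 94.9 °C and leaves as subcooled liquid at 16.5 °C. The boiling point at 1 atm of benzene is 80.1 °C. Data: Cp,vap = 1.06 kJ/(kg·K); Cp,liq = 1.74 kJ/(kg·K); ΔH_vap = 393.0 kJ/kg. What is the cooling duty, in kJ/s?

vapour 94.9→80.1 °C: -15.688 kJ/kg
condensation at 80.1 °C: -393 kJ/kg
liquid 80.1→16.5 °C: -110.66 kJ/kg
Δh = -15.688 + -393 + -110.66 = -519.35 kJ/kg
Q = ṁ·Δh = 3102 kg/h × -519.35 kJ/kg = -1.611e+06 kJ/h
|Q| = 447.51 kW

Q_c = 448 kJ/s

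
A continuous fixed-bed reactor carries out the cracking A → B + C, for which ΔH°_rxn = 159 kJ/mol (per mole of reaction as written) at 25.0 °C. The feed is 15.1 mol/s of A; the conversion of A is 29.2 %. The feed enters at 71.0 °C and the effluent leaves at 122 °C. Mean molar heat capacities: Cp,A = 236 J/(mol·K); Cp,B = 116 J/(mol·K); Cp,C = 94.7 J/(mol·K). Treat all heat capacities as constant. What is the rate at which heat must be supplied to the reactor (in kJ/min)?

Extent of reaction ξ = 0.292 × 15.1 = 4.4092 mol/s
Reaction term: ξ·ΔH°_rxn = 4.4092 × 159 = 701.06 kJ/s
Sensible, feed 71.0→25 °C: -163.93 kJ/s
Outlet flows (mol/s): A 10.691, B 4.4092, C 4.4092
Sensible, products 25→122 °C: 334.85 kJ/s
Q = ΔH = 871.99 kJ/s = 871.99 kW
Heat supplied = 52319 kJ/min

Q_in = 52300 kJ/min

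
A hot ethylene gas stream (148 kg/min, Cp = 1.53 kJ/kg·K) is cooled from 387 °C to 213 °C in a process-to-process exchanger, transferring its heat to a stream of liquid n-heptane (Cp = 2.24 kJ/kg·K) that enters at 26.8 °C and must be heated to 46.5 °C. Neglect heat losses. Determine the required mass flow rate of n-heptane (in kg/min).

Heat released by hot stream: Q = 148 × 1.53 × (387 − 213) = 39401 kJ/min
Energy balance on cold side (adiabatic exchanger): Q = ṁ_c·Cp_c·(T_c,out − T_c,in)
ṁ_c = 39401 / [2.24 × (46.5 − 26.8)] = 892.87 kg/min

ṁ_c = 893 kg/min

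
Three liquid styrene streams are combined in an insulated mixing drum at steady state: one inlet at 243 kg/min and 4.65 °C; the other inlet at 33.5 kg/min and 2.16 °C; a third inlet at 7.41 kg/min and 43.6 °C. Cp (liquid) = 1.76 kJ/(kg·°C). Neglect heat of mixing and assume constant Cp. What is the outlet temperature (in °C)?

T_out = 5.37 °C

Adiabatic, steady state ⇒ Σ ṁᵢCp,ᵢ(T_out − Tᵢ) = 0
T_out = Σ ṁᵢCp,ᵢTᵢ / Σ ṁᵢCp,ᵢ
      = 2684.7 / 499.68 = 5.3728 °C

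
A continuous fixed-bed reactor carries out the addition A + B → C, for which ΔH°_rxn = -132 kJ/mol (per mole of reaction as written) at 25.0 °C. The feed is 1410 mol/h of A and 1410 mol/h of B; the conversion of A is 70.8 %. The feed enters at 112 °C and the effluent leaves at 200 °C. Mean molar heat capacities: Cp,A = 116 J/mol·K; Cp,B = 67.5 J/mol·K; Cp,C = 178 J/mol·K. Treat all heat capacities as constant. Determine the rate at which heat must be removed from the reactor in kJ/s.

Extent of reaction ξ = 0.708 × 1410 = 998.28 mol/h
Reaction term: ξ·ΔH°_rxn = 998.28 × -132 = -131770 kJ/h
Sensible, feed 112→25 °C: -22510 kJ/h
Outlet flows (mol/h): A 411.72, B 411.72, C 998.28
Sensible, products 25→200 °C: 44318 kJ/h
Q = ΔH = -109970 kJ/h = -30.546 kW
Heat removed = 30.546 kJ/s

Q_out = 30.5 kJ/s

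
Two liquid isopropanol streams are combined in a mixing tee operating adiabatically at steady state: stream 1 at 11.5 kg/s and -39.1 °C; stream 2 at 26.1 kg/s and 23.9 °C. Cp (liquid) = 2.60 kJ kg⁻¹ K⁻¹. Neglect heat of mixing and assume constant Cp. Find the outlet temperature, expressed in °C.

No heat crosses the boundary, so H_out = H_in.
Σ ṁᵢCp,ᵢTᵢ = 11.5×2.60×-39.1 + 26.1×2.60×23.9 = 452.76
Σ ṁᵢCp,ᵢ = 11.5×2.60 + 26.1×2.60 = 97.76
T_out = 452.76 / 97.76 = 4.6314 °C

T_out = 4.63 °C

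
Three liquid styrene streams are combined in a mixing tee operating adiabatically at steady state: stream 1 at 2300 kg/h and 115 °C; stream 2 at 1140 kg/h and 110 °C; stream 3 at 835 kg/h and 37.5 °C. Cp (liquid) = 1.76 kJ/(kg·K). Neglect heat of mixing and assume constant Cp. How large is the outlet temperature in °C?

Adiabatic, steady state ⇒ Σ ṁᵢCp,ᵢ(T_out − Tᵢ) = 0
Σ ṁᵢCp,ᵢTᵢ = 2300×1.76×115 + 1140×1.76×110 + 835×1.76×37.5 = 741330
Σ ṁᵢCp,ᵢ = 2300×1.76 + 1140×1.76 + 835×1.76 = 7524
T_out = 741330 / 7524 = 98.529 °C

T_out = 98.5 °C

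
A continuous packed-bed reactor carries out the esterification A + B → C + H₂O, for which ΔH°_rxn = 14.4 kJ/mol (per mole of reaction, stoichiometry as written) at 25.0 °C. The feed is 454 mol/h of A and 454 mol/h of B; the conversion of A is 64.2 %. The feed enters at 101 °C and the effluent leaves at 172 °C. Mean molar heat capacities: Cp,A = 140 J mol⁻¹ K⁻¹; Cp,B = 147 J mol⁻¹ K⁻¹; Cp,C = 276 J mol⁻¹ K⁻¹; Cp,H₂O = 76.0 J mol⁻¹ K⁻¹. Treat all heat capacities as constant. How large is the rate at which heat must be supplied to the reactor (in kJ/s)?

Extent of reaction ξ = 0.642 × 454 = 291.47 mol/h
Reaction term: ξ·ΔH°_rxn = 291.47 × 14.4 = 4197.1 kJ/h
Sensible, feed 101→25 °C: -9902.6 kJ/h
Outlet flows (mol/h): A 162.53, B 162.53, C 291.47, H₂O 291.47
Sensible, products 25→172 °C: 21939 kJ/h
Q = ΔH = 16233 kJ/h = 4.5092 kW
Heat supplied = 4.5092 kJ/s

Q_in = 4.51 kJ/s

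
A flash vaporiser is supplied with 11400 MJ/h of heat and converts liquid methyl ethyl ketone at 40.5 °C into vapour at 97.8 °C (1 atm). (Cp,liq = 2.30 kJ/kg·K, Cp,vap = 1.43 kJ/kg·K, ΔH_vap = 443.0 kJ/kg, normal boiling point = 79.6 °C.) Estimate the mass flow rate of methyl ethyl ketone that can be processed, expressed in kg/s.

Δh = 2.30×(79.6−40.5) + 443.0 + 1.43×(97.8−79.6) = 558.96 kJ/kg
Q = 11400 MJ/h = 3166.7 kJ/s = 3166.7 kJ/s
ṁ = Q/Δh = 3166.7 / 558.96 = 5.6653 kg/s

ṁ = 5.67 kg/s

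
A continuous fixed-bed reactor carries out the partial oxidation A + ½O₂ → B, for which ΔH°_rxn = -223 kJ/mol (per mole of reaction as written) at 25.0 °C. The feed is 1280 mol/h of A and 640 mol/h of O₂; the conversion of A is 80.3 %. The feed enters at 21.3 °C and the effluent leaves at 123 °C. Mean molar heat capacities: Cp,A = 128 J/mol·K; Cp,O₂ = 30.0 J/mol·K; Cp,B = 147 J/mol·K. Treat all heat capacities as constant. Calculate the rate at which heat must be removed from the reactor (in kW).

Extent of reaction ξ = 0.803 × 1280 = 1027.8 mol/h
Reaction term: ξ·ΔH°_rxn = 1027.8 × -223 = -229210 kJ/h
Sensible, feed 21.3→25 °C: 677.25 kJ/h
Outlet flows (mol/h): A 252.16, O₂ 126.08, B 1027.8
Sensible, products 25→123 °C: 18341 kJ/h
Q = ΔH = -210190 kJ/h = -58.386 kW
Heat removed = 58.386 kW

Q_out = 58.4 kW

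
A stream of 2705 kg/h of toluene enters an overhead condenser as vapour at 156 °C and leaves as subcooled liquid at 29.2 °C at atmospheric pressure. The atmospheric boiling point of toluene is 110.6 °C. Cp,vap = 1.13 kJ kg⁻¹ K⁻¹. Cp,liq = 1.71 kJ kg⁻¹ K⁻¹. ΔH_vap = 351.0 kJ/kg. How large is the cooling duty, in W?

Q_c = 407000 W

vapour 156→110.6 °C: -51.302 kJ/kg
condensation at 110.6 °C: -351 kJ/kg
liquid 110.6→29.2 °C: -139.19 kJ/kg
Δh = -51.302 + -351 + -139.19 = -541.5 kJ/kg
Q = ṁ·Δh = 2705 kg/h × -541.5 kJ/kg = -1.4647e+06 kJ/h
|Q| = 406.87 kW = 406870 W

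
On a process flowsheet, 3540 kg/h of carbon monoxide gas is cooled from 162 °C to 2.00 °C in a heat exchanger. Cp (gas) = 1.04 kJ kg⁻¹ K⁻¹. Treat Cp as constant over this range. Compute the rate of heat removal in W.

Q = ṁ·Cp·ΔT = 3540 × 1.04 × (2.00 − 162) = -589060 kJ/h
Converting: 589060 / 3600 s = 163.63 kW
Cooling duty = 163630 W

Q_c = 164000 W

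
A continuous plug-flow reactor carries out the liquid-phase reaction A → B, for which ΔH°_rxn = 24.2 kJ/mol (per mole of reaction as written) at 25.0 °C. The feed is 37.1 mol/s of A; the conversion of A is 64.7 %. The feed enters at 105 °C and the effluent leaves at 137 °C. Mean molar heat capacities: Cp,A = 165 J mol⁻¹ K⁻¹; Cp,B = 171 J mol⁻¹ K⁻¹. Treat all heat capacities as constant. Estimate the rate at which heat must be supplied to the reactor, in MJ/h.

Q_in = 2850 MJ/h

Extent of reaction ξ = 0.647 × 37.1 = 24.004 mol/s
Reaction term: ξ·ΔH°_rxn = 24.004 × 24.2 = 580.89 kJ/s
Sensible, feed 105→25 °C: -489.72 kJ/s
Outlet flows (mol/s): A 13.096, B 24.004
Sensible, products 25→137 °C: 701.74 kJ/s
Q = ΔH = 792.91 kJ/s = 792.91 kW
Heat supplied = 2854.5 MJ/h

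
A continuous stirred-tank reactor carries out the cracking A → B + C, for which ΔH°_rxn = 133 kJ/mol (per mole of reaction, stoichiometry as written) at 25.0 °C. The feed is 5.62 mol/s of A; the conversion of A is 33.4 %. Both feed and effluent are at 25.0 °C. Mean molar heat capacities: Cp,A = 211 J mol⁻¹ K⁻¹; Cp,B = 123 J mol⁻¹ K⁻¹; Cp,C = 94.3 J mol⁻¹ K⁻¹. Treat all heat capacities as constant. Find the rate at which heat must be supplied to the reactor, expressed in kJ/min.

Extent of reaction ξ = 0.334 × 5.62 = 1.8771 mol/s
Reaction term: ξ·ΔH°_rxn = 1.8771 × 133 = 249.65 kJ/s
Q = ΔH = 249.65 kJ/s = 249.65 kW
Heat supplied = 14979 kJ/min

Q_in = 15000 kJ/min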